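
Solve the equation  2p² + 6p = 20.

Bring every term to one side: 2p² + 6p - 20 = 0.
Factor: 2(p - 2)(p + 5) = 0.
So p = 2 or p = -5.

p = -5 or p = 2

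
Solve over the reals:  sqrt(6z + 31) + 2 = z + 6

z = 3

Isolate the radical: sqrt(6z + 31) = z + 4.
Square both sides: 6z + 31 = (z + 4)^2.
Expand and rearrange: z^2 + 2z - 15 = 0.
Solving gives z = 3 or z = -5.
Check each candidate in the original equation:
  z = 3: sqrt(49) = 7, while z + 4 = 7 — valid.
  z = -5: sqrt(1) = 1, while z + 4 = -1 — extraneous.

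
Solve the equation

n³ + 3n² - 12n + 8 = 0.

Possible rational roots are divisors of 8. Testing n = 1 gives 0, so (n - 1) is a factor.
Divide: n³ + 3n² - 12n + 8 = (n - 1)(n² + 4n - 8).
Apply the quadratic formula to n² + 4n - 8 = 0: n = (-4 ± √48)/2, i.e. n ≈ 1.4641 or n ≈ -5.4641.

n = -5.4641 or n = 1 or n = 1.4641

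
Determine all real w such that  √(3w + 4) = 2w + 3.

Square both sides: 3w + 4 = (2w + 3)².
Expand and rearrange: 4w² + 9w + 5 = 0.
Solving gives w = -1 or w = -1.25.
Check each candidate in the original equation:
  w = -1: √(1) = 1, while 2w + 3 = 1 — valid.
  w = -1.25: √(0.25) = 0.5, while 2w + 3 = 0.5 — valid.

w = -1.25 or w = -1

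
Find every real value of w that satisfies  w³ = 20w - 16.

Rearrange: w³ - 20w + 16 = 0.
Possible rational roots are divisors of 16. Testing w = 4 gives 0, so (w - 4) is a factor.
Divide: w³ - 20w + 16 = (w - 4)(w² + 4w - 4).
Apply the quadratic formula to w² + 4w - 4 = 0: w = (-4 ± √32)/2, i.e. w ≈ 0.8284 or w ≈ -4.8284.

w = -4.8284 or w = 0.8284 or w = 4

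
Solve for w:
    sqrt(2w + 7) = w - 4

w = 9

Square both sides: 2w + 7 = (w - 4)^2.
Expand and rearrange: w^2 - 10w + 9 = 0.
Solving gives w = 9 or w = 1.
Check each candidate in the original equation:
  w = 9: sqrt(25) = 5, while w - 4 = 5 — valid.
  w = 1: sqrt(9) = 3, while w - 4 = -3 — extraneous.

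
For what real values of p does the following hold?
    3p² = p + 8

Rearrange to standard form: 3p² - p - 8 = 0.
Discriminant: (-1)² − 4·3·(-8) = 97.
Quadratic formula: p = (1 ± √97) / 6.
So p = 1/6 + √(97)/6 ≈ 1.8081 or p = 1/6 - √(97)/6 ≈ -1.4748.

p = -1.4748 or p = 1.8081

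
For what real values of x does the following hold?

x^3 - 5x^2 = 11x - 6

Rearrange: x^3 - 5x^2 - 11x + 6 = 0.
Possible rational roots are divisors of 6. Testing x = -2 gives 0, so (x + 2) is a factor.
Divide: x^3 - 5x^2 - 11x + 6 = (x + 2)(x^2 - 7x + 3).
Apply the quadratic formula to x^2 - 7x + 3 = 0: x = (7 +/- sqrt(37))/2, i.e. x ~= 6.5414 or x ~= 0.4586.

x = -2 or x = 0.4586 or x = 6.5414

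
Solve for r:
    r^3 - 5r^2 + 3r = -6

Rearrange: r^3 - 5r^2 + 3r + 6 = 0.
Possible rational roots are divisors of 6. Testing r = 2 gives 0, so (r - 2) is a factor.
Divide: r^3 - 5r^2 + 3r + 6 = (r - 2)(r^2 - 3r - 3).
Apply the quadratic formula to r^2 - 3r - 3 = 0: r = (3 +/- sqrt(21))/2, i.e. r ~= 3.7913 or r ~= -0.7913.

r = -0.7913 or r = 2 or r = 3.7913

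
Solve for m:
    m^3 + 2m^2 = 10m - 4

Rearrange: m^3 + 2m^2 - 10m + 4 = 0.
Possible rational roots are divisors of 4. Testing m = 2 gives 0, so (m - 2) is a factor.
Divide: m^3 + 2m^2 - 10m + 4 = (m - 2)(m^2 + 4m - 2).
Apply the quadratic formula to m^2 + 4m - 2 = 0: m = (-4 +/- sqrt(24))/2, i.e. m ~= 0.4495 or m ~= -4.4495.

m = -4.4495 or m = 0.4495 or m = 2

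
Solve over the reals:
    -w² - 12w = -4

w = -12.3246 or w = 0.3246

Rearrange to standard form: -w² - 12w + 4 = 0.
Discriminant: (-12)² − 4·(-1)·4 = 160.
Quadratic formula: w = (12 ± √160) / (-2).
So w = -2·√(10) - 6 ≈ -12.3246 or w = -6 + 2·√(10) ≈ 0.3246.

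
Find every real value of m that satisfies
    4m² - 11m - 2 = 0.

Discriminant: (-11)² − 4·4·(-2) = 153.
Quadratic formula: m = (11 ± √153) / 8.
So m = 11/8 + 3·√(17)/8 ≈ 2.9212 or m = 11/8 - 3·√(17)/8 ≈ -0.1712.

m = -0.1712 or m = 2.9212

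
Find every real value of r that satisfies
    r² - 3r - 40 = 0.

Factor: (r + 5)(r - 8) = 0.
So r = -5 or r = 8.

r = -5 or r = 8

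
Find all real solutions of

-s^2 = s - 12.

s = -4 or s = 3

Bring every term to one side: -s^2 - s + 12 = 0.
Factor: -1(s - 3)(s + 4) = 0.
So s = 3 or s = -4.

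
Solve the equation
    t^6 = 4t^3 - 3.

Let u = t^3. The equation becomes u^2 - 4u + 3 = 0.
Factor: (u - 3)(u - 1) = 0, so u = 3 or u = 1.
t^3 = 3 gives t = (3)^(1/3) ~= 1.4422.
t^3 = 1 gives t = 1.

t = 1 or t = 1.4422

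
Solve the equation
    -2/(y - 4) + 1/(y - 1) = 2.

y = 2 or y = 2.5

Multiply both sides by (y - 4)(y - 1):
-2(y - 1) + (y - 4) = 2(y - 4)(y - 1).
Expand and collect terms: 2y² - 9y + 10 = 0.
Factor or apply the quadratic formula: y = 2.5 or y = 2.
Neither value makes a denominator zero (y ≠ 4, y ≠ 1), so both are valid.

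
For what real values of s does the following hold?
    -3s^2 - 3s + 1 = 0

s = -1.2638 or s = 0.2638

Discriminant: (-3)^2 - 4*(-3)*1 = 21.
Quadratic formula: s = (3 +/- sqrt(21)) / (-6).
So s = -sqrt(21)/6 - 1/2 ~= -1.2638 or s = -1/2 + sqrt(21)/6 ~= 0.2638.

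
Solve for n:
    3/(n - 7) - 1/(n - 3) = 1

Multiply both sides by (n - 7)(n - 3):
3(n - 3) - (n - 7) = (n - 7)(n - 3).
Expand and collect terms: n^2 - 12n + 23 = 0.
By the quadratic formula, n = (12 +/- sqrt(52)) / 2, so n ~= 9.6056 or n ~= 2.3944.
Neither value makes a denominator zero (n != 7, n != 3), so both are valid.

n = 2.3944 or n = 9.6056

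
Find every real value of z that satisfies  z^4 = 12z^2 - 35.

Let u = z^2. The equation becomes u^2 - 12u + 35 = 0.
Factor: (u - 7)(u - 5) = 0, so u = 7 or u = 5.
z^2 = 7 gives z = +/-sqrt(7) ~= +/-2.6458.
z^2 = 5 gives z = +/-sqrt(5) ~= +/-2.2361.

z = -2.6458 or z = -2.2361 or z = 2.2361 or z = 2.6458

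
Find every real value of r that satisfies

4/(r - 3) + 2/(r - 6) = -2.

r = 0.5505 or r = 5.4495

Multiply both sides by (r - 3)(r - 6):
4(r - 6) + 2(r - 3) = -2(r - 3)(r - 6).
Expand and collect terms: -2r² + 12r - 6 = 0.
By the quadratic formula, r = (-12 ± √96) / -4, so r ≈ 0.5505 or r ≈ 5.4495.
Neither value makes a denominator zero (r ≠ 3, r ≠ 6), so both are valid.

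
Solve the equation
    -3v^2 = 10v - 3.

Rearrange to standard form: -3v^2 - 10v + 3 = 0.
Discriminant: (-10)^2 - 4*(-3)*3 = 136.
Quadratic formula: v = (10 +/- sqrt(136)) / (-6).
So v = -sqrt(34)/3 - 5/3 ~= -3.6103 or v = -5/3 + sqrt(34)/3 ~= 0.277.

v = -3.6103 or v = 0.277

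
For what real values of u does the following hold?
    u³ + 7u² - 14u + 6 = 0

u = -8.6904 or u = 0.6904 or u = 1

Possible rational roots are divisors of 6. Testing u = 1 gives 0, so (u - 1) is a factor.
Divide: u³ + 7u² - 14u + 6 = (u - 1)(u² + 8u - 6).
Apply the quadratic formula to u² + 8u - 6 = 0: u = (-8 ± √88)/2, i.e. u ≈ 0.6904 or u ≈ -8.6904.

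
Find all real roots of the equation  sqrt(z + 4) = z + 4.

Square both sides: z + 4 = (z + 4)^2.
Expand and rearrange: z^2 + 7z + 12 = 0.
Solving gives z = -3 or z = -4.
Check each candidate in the original equation:
  z = -3: sqrt(1) = 1, while z + 4 = 1 — valid.
  z = -4: sqrt(0) = 0, while z + 4 = 0 — valid.

z = -4 or z = -3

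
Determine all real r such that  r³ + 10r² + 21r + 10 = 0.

r = -7.3166 or r = -2 or r = -0.6834

Possible rational roots are divisors of 10. Testing r = -2 gives 0, so (r + 2) is a factor.
Divide: r³ + 10r² + 21r + 10 = (r + 2)(r² + 8r + 5).
Apply the quadratic formula to r² + 8r + 5 = 0: r = (-8 ± √44)/2, i.e. r ≈ -0.6834 or r ≈ -7.3166.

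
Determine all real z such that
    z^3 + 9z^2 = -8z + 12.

Rearrange: z^3 + 9z^2 + 8z - 12 = 0.
Possible rational roots are divisors of -12. Testing z = -2 gives 0, so (z + 2) is a factor.
Divide: z^3 + 9z^2 + 8z - 12 = (z + 2)(z^2 + 7z - 6).
Apply the quadratic formula to z^2 + 7z - 6 = 0: z = (-7 +/- sqrt(73))/2, i.e. z ~= 0.772 or z ~= -7.772.

z = -7.772 or z = -2 or z = 0.772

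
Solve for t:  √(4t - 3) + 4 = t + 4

t = 1 or t = 3

Isolate the radical: √(4t - 3) = t.
Square both sides: 4t - 3 = (t)².
Expand and rearrange: t² - 4t + 3 = 0.
Solving gives t = 3 or t = 1.
Check each candidate in the original equation:
  t = 3: √(9) = 3, while t = 3 — valid.
  t = 1: √(1) = 1, while t = 1 — valid.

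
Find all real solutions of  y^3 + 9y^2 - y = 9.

Rearrange: y^3 + 9y^2 - y - 9 = 0.
Possible rational roots are divisors of -9. Testing y = -1 gives 0, so (y + 1) is a factor.
Divide: y^3 + 9y^2 - y - 9 = (y + 1)(y^2 + 8y - 9).
Factor the quadratic: y = 1 or y = -9.

y = -9 or y = -1 or y = 1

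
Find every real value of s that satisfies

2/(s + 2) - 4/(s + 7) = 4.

Multiply both sides by (s + 2)(s + 7):
2(s + 7) - 4(s + 2) = 4(s + 2)(s + 7).
Expand and collect terms: 4s² + 38s + 50 = 0.
By the quadratic formula, s = (-38 ± √644) / 8, so s ≈ -1.5779 or s ≈ -7.9221.
Neither value makes a denominator zero (s ≠ -2, s ≠ -7), so both are valid.

s = -7.9221 or s = -1.5779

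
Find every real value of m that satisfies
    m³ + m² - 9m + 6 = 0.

m = -3.7913 or m = 0.7913 or m = 2

Possible rational roots are divisors of 6. Testing m = 2 gives 0, so (m - 2) is a factor.
Divide: m³ + m² - 9m + 6 = (m - 2)(m² + 3m - 3).
Apply the quadratic formula to m² + 3m - 3 = 0: m = (-3 ± √21)/2, i.e. m ≈ 0.7913 or m ≈ -3.7913.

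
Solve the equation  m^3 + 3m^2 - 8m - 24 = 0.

Possible rational roots are divisors of -24. Testing m = -3 gives 0, so (m + 3) is a factor.
Divide: m^3 + 3m^2 - 8m - 24 = (m + 3)(m^2 - 8).
Apply the quadratic formula to m^2 - 8 = 0: m = (0 +/- sqrt(32))/2, i.e. m ~= 2.8284 or m ~= -2.8284.

m = -3 or m = -2.8284 or m = 2.8284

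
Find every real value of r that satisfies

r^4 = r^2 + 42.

Let u = r^2. The equation becomes u^2 - u - 42 = 0.
Factor: (u - 7)(u + 6) = 0, so u = 7 or u = -6.
r^2 = 7 gives r = +/-sqrt(7) ~= +/-2.6458.
r^2 = -6 < 0 has no real solution.

r = -2.6458 or r = 2.6458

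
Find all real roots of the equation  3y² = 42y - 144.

Bring every term to one side: 3y² - 42y + 144 = 0.
Factor: 3(y - 6)(y - 8) = 0.
So y = 6 or y = 8.

y = 6 or y = 8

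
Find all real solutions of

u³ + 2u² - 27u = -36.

u = -6.772 or u = 1.772 or u = 3

Rearrange: u³ + 2u² - 27u + 36 = 0.
Possible rational roots are divisors of 36. Testing u = 3 gives 0, so (u - 3) is a factor.
Divide: u³ + 2u² - 27u + 36 = (u - 3)(u² + 5u - 12).
Apply the quadratic formula to u² + 5u - 12 = 0: u = (-5 ± √73)/2, i.e. u ≈ 1.772 or u ≈ -6.772.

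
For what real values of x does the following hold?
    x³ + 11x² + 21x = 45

Rearrange: x³ + 11x² + 21x - 45 = 0.
Possible rational roots are divisors of -45. Testing x = -5 gives 0, so (x + 5) is a factor.
Divide: x³ + 11x² + 21x - 45 = (x + 5)(x² + 6x - 9).
Apply the quadratic formula to x² + 6x - 9 = 0: x = (-6 ± √72)/2, i.e. x ≈ 1.2426 or x ≈ -7.2426.

x = -7.2426 or x = -5 or x = 1.2426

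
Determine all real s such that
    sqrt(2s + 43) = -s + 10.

s = 3

Square both sides: 2s + 43 = (-s + 10)^2.
Expand and rearrange: s^2 - 22s + 57 = 0.
Solving gives s = 19 or s = 3.
Check each candidate in the original equation:
  s = 19: sqrt(81) = 9, while -s + 10 = -9 — extraneous.
  s = 3: sqrt(49) = 7, while -s + 10 = 7 — valid.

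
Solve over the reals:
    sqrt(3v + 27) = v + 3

Square both sides: 3v + 27 = (v + 3)^2.
Expand and rearrange: v^2 + 3v - 18 = 0.
Solving gives v = 3 or v = -6.
Check each candidate in the original equation:
  v = 3: sqrt(36) = 6, while v + 3 = 6 — valid.
  v = -6: sqrt(9) = 3, while v + 3 = -3 — extraneous.

v = 3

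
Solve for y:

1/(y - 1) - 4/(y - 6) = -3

Multiply both sides by (y - 1)(y - 6):
(y - 6) - 4(y - 1) = -3(y - 1)(y - 6).
Expand and collect terms: -3y² + 24y - 16 = 0.
By the quadratic formula, y = (-24 ± √384) / -6, so y ≈ 0.734 or y ≈ 7.266.
Neither value makes a denominator zero (y ≠ 1, y ≠ 6), so both are valid.

y = 0.734 or y = 7.266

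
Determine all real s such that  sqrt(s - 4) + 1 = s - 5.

s = 8

Isolate the radical: sqrt(s - 4) = s - 6.
Square both sides: s - 4 = (s - 6)^2.
Expand and rearrange: s^2 - 13s + 40 = 0.
Solving gives s = 8 or s = 5.
Check each candidate in the original equation:
  s = 8: sqrt(4) = 2, while s - 6 = 2 — valid.
  s = 5: sqrt(1) = 1, while s - 6 = -1 — extraneous.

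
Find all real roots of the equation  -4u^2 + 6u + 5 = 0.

u = -0.5963 or u = 2.0963

Discriminant: (6)^2 - 4*(-4)*5 = 116.
Quadratic formula: u = (-6 +/- sqrt(116)) / (-8).
So u = 3/4 - sqrt(29)/4 ~= -0.5963 or u = 3/4 + sqrt(29)/4 ~= 2.0963.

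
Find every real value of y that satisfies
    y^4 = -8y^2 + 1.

y = -0.3509 or y = 0.3509

Let u = y^2. The equation becomes u^2 + 8u - 1 = 0.
By the quadratic formula, u = -4 + sqrt(17) or u = -sqrt(17) - 4.
y^2 = -4 + sqrt(17) gives y = +/-sqrt(-4 + sqrt(17)) ~= +/-0.3509.
y^2 = -sqrt(17) - 4 < 0 has no real solution.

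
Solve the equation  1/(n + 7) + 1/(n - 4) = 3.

Multiply both sides by (n + 7)(n - 4):
(n - 4) + (n + 7) = 3(n + 7)(n - 4).
Expand and collect terms: 3n² + 7n - 87 = 0.
By the quadratic formula, n = (-7 ± √1093) / 6, so n ≈ 4.3434 or n ≈ -6.6768.
Neither value makes a denominator zero (n ≠ -7, n ≠ 4), so both are valid.

n = -6.6768 or n = 4.3434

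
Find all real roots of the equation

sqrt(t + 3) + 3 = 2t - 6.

Isolate the radical: sqrt(t + 3) = 2t - 9.
Square both sides: t + 3 = (2t - 9)^2.
Expand and rearrange: 4t^2 - 37t + 78 = 0.
Solving gives t = 6 or t = 3.25.
Check each candidate in the original equation:
  t = 6: sqrt(9) = 3, while 2t - 9 = 3 — valid.
  t = 3.25: sqrt(6.25) = 2.5, while 2t - 9 = -2.5 — extraneous.

t = 6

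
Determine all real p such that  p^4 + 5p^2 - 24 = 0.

p = -1.7321 or p = 1.7321

Let u = p^2. The equation becomes u^2 + 5u - 24 = 0.
Factor: (u - 3)(u + 8) = 0, so u = 3 or u = -8.
p^2 = 3 gives p = +/-sqrt(3) ~= +/-1.7321.
p^2 = -8 < 0 has no real solution.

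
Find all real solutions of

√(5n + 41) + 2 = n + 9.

n = -1

Isolate the radical: √(5n + 41) = n + 7.
Square both sides: 5n + 41 = (n + 7)².
Expand and rearrange: n² + 9n + 8 = 0.
Solving gives n = -1 or n = -8.
Check each candidate in the original equation:
  n = -1: √(36) = 6, while n + 7 = 6 — valid.
  n = -8: √(1) = 1, while n + 7 = -1 — extraneous.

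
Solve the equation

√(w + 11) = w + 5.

Square both sides: w + 11 = (w + 5)².
Expand and rearrange: w² + 9w + 14 = 0.
Solving gives w = -2 or w = -7.
Check each candidate in the original equation:
  w = -2: √(9) = 3, while w + 5 = 3 — valid.
  w = -7: √(4) = 2, while w + 5 = -2 — extraneous.

w = -2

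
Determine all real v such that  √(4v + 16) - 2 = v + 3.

v = -3

Isolate the radical: √(4v + 16) = v + 5.
Square both sides: 4v + 16 = (v + 5)².
Expand and rearrange: v² + 6v + 9 = 0.
This gives the repeated root v = -3.
Check in the original equation:
  v = -3: √(4) = 2, while v + 5 = 2 — valid.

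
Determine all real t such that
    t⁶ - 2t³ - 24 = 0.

Let u = t³. The equation becomes u² - 2u - 24 = 0.
Factor: (u + 4)(u - 6) = 0, so u = -4 or u = 6.
t³ = -4 gives t = -∛(4) ≈ -1.5874.
t³ = 6 gives t = ∛(6) ≈ 1.8171.

t = -1.5874 or t = 1.8171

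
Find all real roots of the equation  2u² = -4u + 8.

Rearrange to standard form: 2u² + 4u - 8 = 0.
Discriminant: (4)² − 4·2·(-8) = 80.
Quadratic formula: u = (-4 ± √80) / 4.
So u = -1 + √(5) ≈ 1.2361 or u = -√(5) - 1 ≈ -3.2361.

u = -3.2361 or u = 1.2361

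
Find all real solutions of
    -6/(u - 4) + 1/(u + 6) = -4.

Multiply both sides by (u - 4)(u + 6):
-6(u + 6) + (u - 4) = -4(u - 4)(u + 6).
Expand and collect terms: -4u^2 - 3u + 136 = 0.
By the quadratic formula, u = (3 +/- sqrt(2185)) / -8, so u ~= -6.218 or u ~= 5.468.
Neither value makes a denominator zero (u != 4, u != -6), so both are valid.

u = -6.218 or u = 5.468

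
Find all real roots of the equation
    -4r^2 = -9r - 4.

r = -0.3802 or r = 2.6302

Rearrange to standard form: -4r^2 + 9r + 4 = 0.
Discriminant: (9)^2 - 4*(-4)*4 = 145.
Quadratic formula: r = (-9 +/- sqrt(145)) / (-8).
So r = 9/8 - sqrt(145)/8 ~= -0.3802 or r = 9/8 + sqrt(145)/8 ~= 2.6302.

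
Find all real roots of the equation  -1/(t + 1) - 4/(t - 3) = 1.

t = -3.5616 or t = 0.5616

Multiply both sides by (t + 1)(t - 3):
-(t - 3) - 4(t + 1) = (t + 1)(t - 3).
Expand and collect terms: t² + 3t - 2 = 0.
By the quadratic formula, t = (-3 ± √17) / 2, so t ≈ 0.5616 or t ≈ -3.5616.
Neither value makes a denominator zero (t ≠ -1, t ≠ 3), so both are valid.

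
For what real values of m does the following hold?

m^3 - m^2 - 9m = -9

m = -3 or m = 1 or m = 3

Rearrange: m^3 - m^2 - 9m + 9 = 0.
Possible rational roots are divisors of 9. Testing m = 3 gives 0, so (m - 3) is a factor.
Divide: m^3 - m^2 - 9m + 9 = (m - 3)(m^2 + 2m - 3).
Factor the quadratic: m = 1 or m = -3.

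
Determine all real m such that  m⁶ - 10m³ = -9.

Let u = m³. The equation becomes u² - 10u + 9 = 0.
Factor: (u - 9)(u - 1) = 0, so u = 9 or u = 1.
m³ = 9 gives m = ∛(9) ≈ 2.0801.
m³ = 1 gives m = 1.

m = 1 or m = 2.0801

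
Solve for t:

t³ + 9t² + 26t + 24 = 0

Possible rational roots are divisors of 24. Testing t = -2 gives 0, so (t + 2) is a factor.
Divide: t³ + 9t² + 26t + 24 = (t + 2)(t² + 7t + 12).
Factor the quadratic: t = -3 or t = -4.

t = -4 or t = -3 or t = -2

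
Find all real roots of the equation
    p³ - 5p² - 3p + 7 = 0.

p = -1.3166 or p = 1 or p = 5.3166

Possible rational roots are divisors of 7. Testing p = 1 gives 0, so (p - 1) is a factor.
Divide: p³ - 5p² - 3p + 7 = (p - 1)(p² - 4p - 7).
Apply the quadratic formula to p² - 4p - 7 = 0: p = (4 ± √44)/2, i.e. p ≈ 5.3166 or p ≈ -1.3166.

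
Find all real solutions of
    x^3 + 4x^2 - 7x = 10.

Rearrange: x^3 + 4x^2 - 7x - 10 = 0.
Possible rational roots are divisors of -10. Testing x = 2 gives 0, so (x - 2) is a factor.
Divide: x^3 + 4x^2 - 7x - 10 = (x - 2)(x^2 + 6x + 5).
Factor the quadratic: x = -1 or x = -5.

x = -5 or x = -1 or x = 2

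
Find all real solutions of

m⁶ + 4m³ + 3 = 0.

m = -1.4422 or m = -1

Let u = m³. The equation becomes u² + 4u + 3 = 0.
Factor: (u + 3)(u + 1) = 0, so u = -3 or u = -1.
m³ = -3 gives m = -∛(3) ≈ -1.4422.
m³ = -1 gives m = -1.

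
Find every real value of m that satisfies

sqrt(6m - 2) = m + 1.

Square both sides: 6m - 2 = (m + 1)^2.
Expand and rearrange: m^2 - 4m + 3 = 0.
Solving gives m = 3 or m = 1.
Check each candidate in the original equation:
  m = 3: sqrt(16) = 4, while m + 1 = 4 — valid.
  m = 1: sqrt(4) = 2, while m + 1 = 2 — valid.

m = 1 or m = 3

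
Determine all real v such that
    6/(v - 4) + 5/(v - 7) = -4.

v = 2 or v = 6.25

Multiply both sides by (v - 4)(v - 7):
6(v - 7) + 5(v - 4) = -4(v - 4)(v - 7).
Expand and collect terms: -4v² + 33v - 50 = 0.
Factor or apply the quadratic formula: v = 2 or v = 6.25.
Neither value makes a denominator zero (v ≠ 4, v ≠ 7), so both are valid.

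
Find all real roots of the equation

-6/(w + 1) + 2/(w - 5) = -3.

Multiply both sides by (w + 1)(w - 5):
-6(w - 5) + 2(w + 1) = -3(w + 1)(w - 5).
Expand and collect terms: -3w^2 + 16w - 17 = 0.
By the quadratic formula, w = (-16 +/- sqrt(52)) / -6, so w ~= 1.4648 or w ~= 3.8685.
Neither value makes a denominator zero (w != -1, w != 5), so both are valid.

w = 1.4648 or w = 3.8685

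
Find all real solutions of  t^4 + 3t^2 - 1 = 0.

Let u = t^2. The equation becomes u^2 + 3u - 1 = 0.
By the quadratic formula, u = -3/2 + sqrt(13)/2 or u = -sqrt(13)/2 - 3/2.
t^2 = -3/2 + sqrt(13)/2 gives t = +/-sqrt(-3/2 + sqrt(13)/2) ~= +/-0.5503.
t^2 = -sqrt(13)/2 - 3/2 < 0 has no real solution.

t = -0.5503 or t = 0.5503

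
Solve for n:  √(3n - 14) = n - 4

Square both sides: 3n - 14 = (n - 4)².
Expand and rearrange: n² - 11n + 30 = 0.
Solving gives n = 6 or n = 5.
Check each candidate in the original equation:
  n = 6: √(4) = 2, while n - 4 = 2 — valid.
  n = 5: √(1) = 1, while n - 4 = 1 — valid.

n = 5 or n = 6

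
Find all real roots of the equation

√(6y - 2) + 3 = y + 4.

y = 1 or y = 3

Isolate the radical: √(6y - 2) = y + 1.
Square both sides: 6y - 2 = (y + 1)².
Expand and rearrange: y² - 4y + 3 = 0.
Solving gives y = 3 or y = 1.
Check each candidate in the original equation:
  y = 3: √(16) = 4, while y + 1 = 4 — valid.
  y = 1: √(4) = 2, while y + 1 = 2 — valid.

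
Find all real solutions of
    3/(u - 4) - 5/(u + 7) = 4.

Multiply both sides by (u - 4)(u + 7):
3(u + 7) - 5(u - 4) = 4(u - 4)(u + 7).
Expand and collect terms: 4u^2 + 14u - 153 = 0.
By the quadratic formula, u = (-14 +/- sqrt(2644)) / 8, so u ~= 4.6775 or u ~= -8.1775.
Neither value makes a denominator zero (u != 4, u != -7), so both are valid.

u = -8.1775 or u = 4.6775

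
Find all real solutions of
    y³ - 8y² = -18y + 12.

y = 1.2679 or y = 2 or y = 4.7321

Rearrange: y³ - 8y² + 18y - 12 = 0.
Possible rational roots are divisors of -12. Testing y = 2 gives 0, so (y - 2) is a factor.
Divide: y³ - 8y² + 18y - 12 = (y - 2)(y² - 6y + 6).
Apply the quadratic formula to y² - 6y + 6 = 0: y = (6 ± √12)/2, i.e. y ≈ 4.7321 or y ≈ 1.2679.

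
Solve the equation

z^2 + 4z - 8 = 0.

z = -5.4641 or z = 1.4641

Discriminant: (4)^2 - 4*1*(-8) = 48.
Quadratic formula: z = (-4 +/- sqrt(48)) / 2.
So z = -2 + 2*sqrt(3) ~= 1.4641 or z = -2*sqrt(3) - 2 ~= -5.4641.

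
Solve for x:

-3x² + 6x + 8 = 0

Discriminant: (6)² − 4·(-3)·8 = 132.
Quadratic formula: x = (-6 ± √132) / (-6).
So x = 1 - √(33)/3 ≈ -0.9149 or x = 1 + √(33)/3 ≈ 2.9149.

x = -0.9149 or x = 2.9149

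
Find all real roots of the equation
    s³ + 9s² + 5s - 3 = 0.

Possible rational roots are divisors of -3. Testing s = -1 gives 0, so (s + 1) is a factor.
Divide: s³ + 9s² + 5s - 3 = (s + 1)(s² + 8s - 3).
Apply the quadratic formula to s² + 8s - 3 = 0: s = (-8 ± √76)/2, i.e. s ≈ 0.3589 or s ≈ -8.3589.

s = -8.3589 or s = -1 or s = 0.3589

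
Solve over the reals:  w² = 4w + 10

Rearrange to standard form: w² - 4w - 10 = 0.
Discriminant: (-4)² − 4·1·(-10) = 56.
Quadratic formula: w = (4 ± √56) / 2.
So w = 2 + √(14) ≈ 5.7417 or w = 2 - √(14) ≈ -1.7417.

w = -1.7417 or w = 5.7417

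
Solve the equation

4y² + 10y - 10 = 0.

y = -3.2656 or y = 0.7656

Discriminant: (10)² − 4·4·(-10) = 260.
Quadratic formula: y = (-10 ± √260) / 8.
So y = -5/4 + √(65)/4 ≈ 0.7656 or y = -√(65)/4 - 5/4 ≈ -3.2656.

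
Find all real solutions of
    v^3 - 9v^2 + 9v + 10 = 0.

v = -0.6533 or v = 2 or v = 7.6533

Possible rational roots are divisors of 10. Testing v = 2 gives 0, so (v - 2) is a factor.
Divide: v^3 - 9v^2 + 9v + 10 = (v - 2)(v^2 - 7v - 5).
Apply the quadratic formula to v^2 - 7v - 5 = 0: v = (7 +/- sqrt(69))/2, i.e. v ~= 7.6533 or v ~= -0.6533.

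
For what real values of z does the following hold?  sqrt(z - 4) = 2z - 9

Square both sides: z - 4 = (2z - 9)^2.
Expand and rearrange: 4z^2 - 37z + 85 = 0.
Solving gives z = 5 or z = 4.25.
Check each candidate in the original equation:
  z = 5: sqrt(1) = 1, while 2z - 9 = 1 — valid.
  z = 4.25: sqrt(0.25) = 0.5, while 2z - 9 = -0.5 — extraneous.

z = 5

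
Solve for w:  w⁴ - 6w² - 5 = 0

w = -2.5965 or w = 2.5965

Let u = w². The equation becomes u² - 6u - 5 = 0.
By the quadratic formula, u = 3 + √(14) or u = 3 - √(14).
w² = 3 + √(14) gives w = ±√(3 + √(14)) ≈ ±2.5965.
w² = 3 - √(14) < 0 has no real solution.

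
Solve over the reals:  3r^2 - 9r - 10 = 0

r = -0.8629 or r = 3.8629

Discriminant: (-9)^2 - 4*3*(-10) = 201.
Quadratic formula: r = (9 +/- sqrt(201)) / 6.
So r = 3/2 + sqrt(201)/6 ~= 3.8629 or r = 3/2 - sqrt(201)/6 ~= -0.8629.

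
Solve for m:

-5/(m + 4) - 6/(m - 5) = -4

Multiply both sides by (m + 4)(m - 5):
-5(m - 5) - 6(m + 4) = -4(m + 4)(m - 5).
Expand and collect terms: -4m² + 15m + 79 = 0.
By the quadratic formula, m = (-15 ± √1489) / -8, so m ≈ -2.9484 or m ≈ 6.6984.
Neither value makes a denominator zero (m ≠ -4, m ≠ 5), so both are valid.

m = -2.9484 or m = 6.6984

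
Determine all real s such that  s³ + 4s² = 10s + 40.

s = -4 or s = -3.1623 or s = 3.1623

Rearrange: s³ + 4s² - 10s - 40 = 0.
Possible rational roots are divisors of -40. Testing s = -4 gives 0, so (s + 4) is a factor.
Divide: s³ + 4s² - 10s - 40 = (s + 4)(s² - 10).
Apply the quadratic formula to s² - 10 = 0: s = (0 ± √40)/2, i.e. s ≈ 3.1623 or s ≈ -3.1623.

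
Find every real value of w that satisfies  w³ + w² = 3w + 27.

Rearrange: w³ + w² - 3w - 27 = 0.
Possible rational roots are divisors of -27. Testing w = 3 gives 0, so (w - 3) is a factor.
Divide: w³ + w² - 3w - 27 = (w - 3)(w² + 4w + 9).
The quadratic w² + 4w + 9 has discriminant -20 < 0, so no further real roots.

w = 3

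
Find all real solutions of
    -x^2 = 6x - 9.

Rearrange to standard form: -x^2 - 6x + 9 = 0.
Discriminant: (-6)^2 - 4*(-1)*9 = 72.
Quadratic formula: x = (6 +/- sqrt(72)) / (-2).
So x = -3*sqrt(2) - 3 ~= -7.2426 or x = -3 + 3*sqrt(2) ~= 1.2426.

x = -7.2426 or x = 1.2426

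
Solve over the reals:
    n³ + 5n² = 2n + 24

n = -4 or n = -3 or n = 2

Rearrange: n³ + 5n² - 2n - 24 = 0.
Possible rational roots are divisors of -24. Testing n = -4 gives 0, so (n + 4) is a factor.
Divide: n³ + 5n² - 2n - 24 = (n + 4)(n² + n - 6).
Factor the quadratic: n = 2 or n = -3.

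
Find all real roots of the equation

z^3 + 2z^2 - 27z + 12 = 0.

Possible rational roots are divisors of 12. Testing z = 4 gives 0, so (z - 4) is a factor.
Divide: z^3 + 2z^2 - 27z + 12 = (z - 4)(z^2 + 6z - 3).
Apply the quadratic formula to z^2 + 6z - 3 = 0: z = (-6 +/- sqrt(48))/2, i.e. z ~= 0.4641 or z ~= -6.4641.

z = -6.4641 or z = 0.4641 or z = 4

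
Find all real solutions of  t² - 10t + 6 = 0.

Discriminant: (-10)² − 4·1·6 = 76.
Quadratic formula: t = (10 ± √76) / 2.
So t = √(19) + 5 ≈ 9.3589 or t = 5 - √(19) ≈ 0.6411.

t = 0.6411 or t = 9.3589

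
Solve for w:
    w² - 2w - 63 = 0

w = -7 or w = 9

Factor: (w - 9)(w + 7) = 0.
So w = 9 or w = -7.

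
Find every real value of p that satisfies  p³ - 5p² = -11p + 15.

p = 3

Rearrange: p³ - 5p² + 11p - 15 = 0.
Possible rational roots are divisors of -15. Testing p = 3 gives 0, so (p - 3) is a factor.
Divide: p³ - 5p² + 11p - 15 = (p - 3)(p² - 2p + 5).
The quadratic p² - 2p + 5 has discriminant -16 < 0, so no further real roots.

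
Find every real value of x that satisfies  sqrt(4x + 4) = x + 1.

x = -1 or x = 3

Square both sides: 4x + 4 = (x + 1)^2.
Expand and rearrange: x^2 - 2x - 3 = 0.
Solving gives x = 3 or x = -1.
Check each candidate in the original equation:
  x = 3: sqrt(16) = 4, while x + 1 = 4 — valid.
  x = -1: sqrt(0) = 0, while x + 1 = 0 — valid.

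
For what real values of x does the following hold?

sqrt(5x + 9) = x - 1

x = 8

Square both sides: 5x + 9 = (x - 1)^2.
Expand and rearrange: x^2 - 7x - 8 = 0.
Solving gives x = 8 or x = -1.
Check each candidate in the original equation:
  x = 8: sqrt(49) = 7, while x - 1 = 7 — valid.
  x = -1: sqrt(4) = 2, while x - 1 = -2 — extraneous.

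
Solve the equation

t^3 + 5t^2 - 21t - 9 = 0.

t = -7.6056 or t = -0.3944 or t = 3

Possible rational roots are divisors of -9. Testing t = 3 gives 0, so (t - 3) is a factor.
Divide: t^3 + 5t^2 - 21t - 9 = (t - 3)(t^2 + 8t + 3).
Apply the quadratic formula to t^2 + 8t + 3 = 0: t = (-8 +/- sqrt(52))/2, i.e. t ~= -0.3944 or t ~= -7.6056.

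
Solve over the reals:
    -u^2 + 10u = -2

u = -0.1962 or u = 10.1962

Rearrange to standard form: -u^2 + 10u + 2 = 0.
Discriminant: (10)^2 - 4*(-1)*2 = 108.
Quadratic formula: u = (-10 +/- sqrt(108)) / (-2).
So u = 5 - 3*sqrt(3) ~= -0.1962 or u = 5 + 3*sqrt(3) ~= 10.1962.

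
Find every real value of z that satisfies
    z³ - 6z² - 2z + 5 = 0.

Possible rational roots are divisors of 5. Testing z = -1 gives 0, so (z + 1) is a factor.
Divide: z³ - 6z² - 2z + 5 = (z + 1)(z² - 7z + 5).
Apply the quadratic formula to z² - 7z + 5 = 0: z = (7 ± √29)/2, i.e. z ≈ 6.1926 or z ≈ 0.8074.

z = -1 or z = 0.8074 or z = 6.1926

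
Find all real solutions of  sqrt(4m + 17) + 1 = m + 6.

Isolate the radical: sqrt(4m + 17) = m + 5.
Square both sides: 4m + 17 = (m + 5)^2.
Expand and rearrange: m^2 + 6m + 8 = 0.
Solving gives m = -2 or m = -4.
Check each candidate in the original equation:
  m = -2: sqrt(9) = 3, while m + 5 = 3 — valid.
  m = -4: sqrt(1) = 1, while m + 5 = 1 — valid.

m = -4 or m = -2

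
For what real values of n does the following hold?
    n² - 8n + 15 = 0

n = 3 or n = 5

Factor: (n - 3)(n - 5) = 0.
So n = 3 or n = 5.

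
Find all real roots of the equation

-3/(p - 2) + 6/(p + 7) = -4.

Multiply both sides by (p - 2)(p + 7):
-3(p + 7) + 6(p - 2) = -4(p - 2)(p + 7).
Expand and collect terms: -4p^2 - 23p + 89 = 0.
By the quadratic formula, p = (23 +/- sqrt(1953)) / -8, so p ~= -8.3991 or p ~= 2.6491.
Neither value makes a denominator zero (p != 2, p != -7), so both are valid.

p = -8.3991 or p = 2.6491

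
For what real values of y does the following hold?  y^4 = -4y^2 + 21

y = -1.7321 or y = 1.7321

Let u = y^2. The equation becomes u^2 + 4u - 21 = 0.
Factor: (u + 7)(u - 3) = 0, so u = -7 or u = 3.
y^2 = -7 < 0 has no real solution.
y^2 = 3 gives y = +/-sqrt(3) ~= +/-1.7321.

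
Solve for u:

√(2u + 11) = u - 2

u = 7

Square both sides: 2u + 11 = (u - 2)².
Expand and rearrange: u² - 6u - 7 = 0.
Solving gives u = 7 or u = -1.
Check each candidate in the original equation:
  u = 7: √(25) = 5, while u - 2 = 5 — valid.
  u = -1: √(9) = 3, while u - 2 = -3 — extraneous.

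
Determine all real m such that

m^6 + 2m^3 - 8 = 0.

Let u = m^3. The equation becomes u^2 + 2u - 8 = 0.
Factor: (u - 2)(u + 4) = 0, so u = 2 or u = -4.
m^3 = 2 gives m = (2)^(1/3) ~= 1.2599.
m^3 = -4 gives m = -(4)^(1/3) ~= -1.5874.

m = -1.5874 or m = 1.2599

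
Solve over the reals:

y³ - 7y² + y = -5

Rearrange: y³ - 7y² + y + 5 = 0.
Possible rational roots are divisors of 5. Testing y = 1 gives 0, so (y - 1) is a factor.
Divide: y³ - 7y² + y + 5 = (y - 1)(y² - 6y - 5).
Apply the quadratic formula to y² - 6y - 5 = 0: y = (6 ± √56)/2, i.e. y ≈ 6.7417 or y ≈ -0.7417.

y = -0.7417 or y = 1 or y = 6.7417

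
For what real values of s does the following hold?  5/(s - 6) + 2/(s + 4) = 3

s = -3.4334 or s = 7.7668

Multiply both sides by (s - 6)(s + 4):
5(s + 4) + 2(s - 6) = 3(s - 6)(s + 4).
Expand and collect terms: 3s² - 13s - 80 = 0.
By the quadratic formula, s = (13 ± √1129) / 6, so s ≈ 7.7668 or s ≈ -3.4334.
Neither value makes a denominator zero (s ≠ 6, s ≠ -4), so both are valid.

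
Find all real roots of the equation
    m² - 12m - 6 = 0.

Discriminant: (-12)² − 4·1·(-6) = 168.
Quadratic formula: m = (12 ± √168) / 2.
So m = 6 + √(42) ≈ 12.4807 or m = 6 - √(42) ≈ -0.4807.

m = -0.4807 or m = 12.4807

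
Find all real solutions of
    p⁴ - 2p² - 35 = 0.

p = -2.6458 or p = 2.6458

Let u = p². The equation becomes u² - 2u - 35 = 0.
Factor: (u + 5)(u - 7) = 0, so u = -5 or u = 7.
p² = -5 < 0 has no real solution.
p² = 7 gives p = ±√(7) ≈ ±2.6458.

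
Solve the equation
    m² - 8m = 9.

m = -1 or m = 9

Bring every term to one side: m² - 8m - 9 = 0.
Factor: (m + 1)(m - 9) = 0.
So m = -1 or m = 9.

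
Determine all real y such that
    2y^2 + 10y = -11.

y = -3.366 or y = -1.634

Rearrange to standard form: 2y^2 + 10y + 11 = 0.
Discriminant: (10)^2 - 4*2*11 = 12.
Quadratic formula: y = (-10 +/- sqrt(12)) / 4.
So y = -5/2 + sqrt(3)/2 ~= -1.634 or y = -5/2 - sqrt(3)/2 ~= -3.366.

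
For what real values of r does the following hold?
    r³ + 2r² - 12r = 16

r = -4 or r = -1.2361 or r = 3.2361

Rearrange: r³ + 2r² - 12r - 16 = 0.
Possible rational roots are divisors of -16. Testing r = -4 gives 0, so (r + 4) is a factor.
Divide: r³ + 2r² - 12r - 16 = (r + 4)(r² - 2r - 4).
Apply the quadratic formula to r² - 2r - 4 = 0: r = (2 ± √20)/2, i.e. r ≈ 3.2361 or r ≈ -1.2361.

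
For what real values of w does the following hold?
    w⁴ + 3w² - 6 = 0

w = -1.1714 or w = 1.1714

Let u = w². The equation becomes u² + 3u - 6 = 0.
By the quadratic formula, u = -3/2 + √(33)/2 or u = -√(33)/2 - 3/2.
w² = -3/2 + √(33)/2 gives w = ±√(-3/2 + √(33)/2) ≈ ±1.1714.
w² = -√(33)/2 - 3/2 < 0 has no real solution.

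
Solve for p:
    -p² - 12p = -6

Rearrange to standard form: -p² - 12p + 6 = 0.
Discriminant: (-12)² − 4·(-1)·6 = 168.
Quadratic formula: p = (12 ± √168) / (-2).
So p = -√(42) - 6 ≈ -12.4807 or p = -6 + √(42) ≈ 0.4807.

p = -12.4807 or p = 0.4807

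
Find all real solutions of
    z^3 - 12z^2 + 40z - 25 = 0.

Possible rational roots are divisors of -25. Testing z = 5 gives 0, so (z - 5) is a factor.
Divide: z^3 - 12z^2 + 40z - 25 = (z - 5)(z^2 - 7z + 5).
Apply the quadratic formula to z^2 - 7z + 5 = 0: z = (7 +/- sqrt(29))/2, i.e. z ~= 6.1926 or z ~= 0.8074.

z = 0.8074 or z = 5 or z = 6.1926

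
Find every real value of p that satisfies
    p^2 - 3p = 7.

Rearrange to standard form: p^2 - 3p - 7 = 0.
Discriminant: (-3)^2 - 4*1*(-7) = 37.
Quadratic formula: p = (3 +/- sqrt(37)) / 2.
So p = 3/2 + sqrt(37)/2 ~= 4.5414 or p = 3/2 - sqrt(37)/2 ~= -1.5414.

p = -1.5414 or p = 4.5414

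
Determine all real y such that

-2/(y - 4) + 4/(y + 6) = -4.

Multiply both sides by (y - 4)(y + 6):
-2(y + 6) + 4(y - 4) = -4(y - 4)(y + 6).
Expand and collect terms: -4y^2 - 10y + 124 = 0.
By the quadratic formula, y = (10 +/- sqrt(2084)) / -8, so y ~= -6.9564 or y ~= 4.4564.
Neither value makes a denominator zero (y != 4, y != -6), so both are valid.

y = -6.9564 or y = 4.4564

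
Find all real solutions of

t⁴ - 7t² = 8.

Let u = t². The equation becomes u² - 7u - 8 = 0.
Factor: (u - 8)(u + 1) = 0, so u = 8 or u = -1.
t² = 8 gives t = ±2·√(2) ≈ ±2.8284.
t² = -1 < 0 has no real solution.

t = -2.8284 or t = 2.8284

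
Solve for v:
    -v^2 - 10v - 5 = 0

v = -9.4721 or v = -0.5279

Discriminant: (-10)^2 - 4*(-1)*(-5) = 80.
Quadratic formula: v = (10 +/- sqrt(80)) / (-2).
So v = -5 - 2*sqrt(5) ~= -9.4721 or v = -5 + 2*sqrt(5) ~= -0.5279.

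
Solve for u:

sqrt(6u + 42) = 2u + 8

u = -1

Square both sides: 6u + 42 = (2u + 8)^2.
Expand and rearrange: 4u^2 + 26u + 22 = 0.
Solving gives u = -1 or u = -5.5.
Check each candidate in the original equation:
  u = -1: sqrt(36) = 6, while 2u + 8 = 6 — valid.
  u = -5.5: sqrt(9) = 3, while 2u + 8 = -3 — extraneous.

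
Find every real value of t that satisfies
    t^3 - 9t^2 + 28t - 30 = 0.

Possible rational roots are divisors of -30. Testing t = 3 gives 0, so (t - 3) is a factor.
Divide: t^3 - 9t^2 + 28t - 30 = (t - 3)(t^2 - 6t + 10).
The quadratic t^2 - 6t + 10 has discriminant -4 < 0, so no further real roots.

t = 3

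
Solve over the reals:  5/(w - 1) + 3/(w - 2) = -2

w = -2.6794 or w = 1.6794

Multiply both sides by (w - 1)(w - 2):
5(w - 2) + 3(w - 1) = -2(w - 1)(w - 2).
Expand and collect terms: -2w^2 - 2w + 9 = 0.
By the quadratic formula, w = (2 +/- sqrt(76)) / -4, so w ~= -2.6794 or w ~= 1.6794.
Neither value makes a denominator zero (w != 1, w != 2), so both are valid.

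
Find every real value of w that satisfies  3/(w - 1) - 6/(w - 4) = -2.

Multiply both sides by (w - 1)(w - 4):
3(w - 4) - 6(w - 1) = -2(w - 1)(w - 4).
Expand and collect terms: -2w^2 + 13w - 2 = 0.
By the quadratic formula, w = (-13 +/- sqrt(153)) / -4, so w ~= 0.1577 or w ~= 6.3423.
Neither value makes a denominator zero (w != 1, w != 4), so both are valid.

w = 0.1577 or w = 6.3423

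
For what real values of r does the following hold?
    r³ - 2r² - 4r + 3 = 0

r = -1.618 or r = 0.618 or r = 3

Possible rational roots are divisors of 3. Testing r = 3 gives 0, so (r - 3) is a factor.
Divide: r³ - 2r² - 4r + 3 = (r - 3)(r² + r - 1).
Apply the quadratic formula to r² + r - 1 = 0: r = (-1 ± √5)/2, i.e. r ≈ 0.618 or r ≈ -1.618.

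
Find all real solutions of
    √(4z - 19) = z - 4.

z = 5 or z = 7

Square both sides: 4z - 19 = (z - 4)².
Expand and rearrange: z² - 12z + 35 = 0.
Solving gives z = 7 or z = 5.
Check each candidate in the original equation:
  z = 7: √(9) = 3, while z - 4 = 3 — valid.
  z = 5: √(1) = 1, while z - 4 = 1 — valid.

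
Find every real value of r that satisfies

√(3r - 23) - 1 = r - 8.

Isolate the radical: √(3r - 23) = r - 7.
Square both sides: 3r - 23 = (r - 7)².
Expand and rearrange: r² - 17r + 72 = 0.
Solving gives r = 9 or r = 8.
Check each candidate in the original equation:
  r = 9: √(4) = 2, while r - 7 = 2 — valid.
  r = 8: √(1) = 1, while r - 7 = 1 — valid.

r = 8 or r = 9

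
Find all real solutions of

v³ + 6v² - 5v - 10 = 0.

v = -6.5311 or v = -1 or v = 1.5311

Possible rational roots are divisors of -10. Testing v = -1 gives 0, so (v + 1) is a factor.
Divide: v³ + 6v² - 5v - 10 = (v + 1)(v² + 5v - 10).
Apply the quadratic formula to v² + 5v - 10 = 0: v = (-5 ± √65)/2, i.e. v ≈ 1.5311 or v ≈ -6.5311.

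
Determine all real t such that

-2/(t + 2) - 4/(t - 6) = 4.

Multiply both sides by (t + 2)(t - 6):
-2(t - 6) - 4(t + 2) = 4(t + 2)(t - 6).
Expand and collect terms: 4t^2 - 10t - 52 = 0.
By the quadratic formula, t = (10 +/- sqrt(932)) / 8, so t ~= 5.0661 or t ~= -2.5661.
Neither value makes a denominator zero (t != -2, t != 6), so both are valid.

t = -2.5661 or t = 5.0661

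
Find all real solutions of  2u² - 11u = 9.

u = -0.7231 or u = 6.2231

Rearrange to standard form: 2u² - 11u - 9 = 0.
Discriminant: (-11)² − 4·2·(-9) = 193.
Quadratic formula: u = (11 ± √193) / 4.
So u = 11/4 + √(193)/4 ≈ 6.2231 or u = 11/4 - √(193)/4 ≈ -0.7231.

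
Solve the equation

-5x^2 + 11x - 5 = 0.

x = 0.6417 or x = 1.5583

Discriminant: (11)^2 - 4*(-5)*(-5) = 21.
Quadratic formula: x = (-11 +/- sqrt(21)) / (-10).
So x = 11/10 - sqrt(21)/10 ~= 0.6417 or x = sqrt(21)/10 + 11/10 ~= 1.5583.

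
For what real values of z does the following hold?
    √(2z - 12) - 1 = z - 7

z = 6 or z = 8

Isolate the radical: √(2z - 12) = z - 6.
Square both sides: 2z - 12 = (z - 6)².
Expand and rearrange: z² - 14z + 48 = 0.
Solving gives z = 8 or z = 6.
Check each candidate in the original equation:
  z = 8: √(4) = 2, while z - 6 = 2 — valid.
  z = 6: √(0) = 0, while z - 6 = 0 — valid.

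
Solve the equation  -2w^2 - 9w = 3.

w = -4.1375 or w = -0.3625

Rearrange to standard form: -2w^2 - 9w - 3 = 0.
Discriminant: (-9)^2 - 4*(-2)*(-3) = 57.
Quadratic formula: w = (9 +/- sqrt(57)) / (-4).
So w = -9/4 - sqrt(57)/4 ~= -4.1375 or w = -9/4 + sqrt(57)/4 ~= -0.3625.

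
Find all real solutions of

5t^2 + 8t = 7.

Rearrange to standard form: 5t^2 + 8t - 7 = 0.
Discriminant: (8)^2 - 4*5*(-7) = 204.
Quadratic formula: t = (-8 +/- sqrt(204)) / 10.
So t = -4/5 + sqrt(51)/5 ~= 0.6283 or t = -sqrt(51)/5 - 4/5 ~= -2.2283.

t = -2.2283 or t = 0.6283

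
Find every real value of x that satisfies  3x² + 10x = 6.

Rearrange to standard form: 3x² + 10x - 6 = 0.
Discriminant: (10)² − 4·3·(-6) = 172.
Quadratic formula: x = (-10 ± √172) / 6.
So x = -5/3 + √(43)/3 ≈ 0.5191 or x = -√(43)/3 - 5/3 ≈ -3.8525.

x = -3.8525 or x = 0.5191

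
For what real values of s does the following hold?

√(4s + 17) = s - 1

s = 8

Square both sides: 4s + 17 = (s - 1)².
Expand and rearrange: s² - 6s - 16 = 0.
Solving gives s = 8 or s = -2.
Check each candidate in the original equation:
  s = 8: √(49) = 7, while s - 1 = 7 — valid.
  s = -2: √(9) = 3, while s - 1 = -3 — extraneous.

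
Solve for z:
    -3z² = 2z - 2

Rearrange to standard form: -3z² - 2z + 2 = 0.
Discriminant: (-2)² − 4·(-3)·2 = 28.
Quadratic formula: z = (2 ± √28) / (-6).
So z = -√(7)/3 - 1/3 ≈ -1.2153 or z = -1/3 + √(7)/3 ≈ 0.5486.

z = -1.2153 or z = 0.5486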